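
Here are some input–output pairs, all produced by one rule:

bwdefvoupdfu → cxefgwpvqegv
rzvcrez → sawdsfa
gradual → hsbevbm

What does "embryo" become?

The rule is to shift every letter 1 place forward in the alphabet (wrapping around).
For "embryo" the result is "fncszp".

fncszp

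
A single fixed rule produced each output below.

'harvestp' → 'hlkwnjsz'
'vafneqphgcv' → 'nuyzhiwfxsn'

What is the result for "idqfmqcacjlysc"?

Looking at the pairs, the operation is to shift every letter 8 places backward in the alphabet (wrapping around), then reverse the string.
Applying both steps to "idqfmqcacjlysc": "avixeiusubdqku", then "ukqdbusuiexiva".

ukqdbusuiexiva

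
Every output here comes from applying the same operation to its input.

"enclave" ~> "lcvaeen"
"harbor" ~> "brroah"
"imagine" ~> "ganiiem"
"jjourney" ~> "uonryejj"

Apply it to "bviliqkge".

liqigkbev

Looking at the pairs, the operation is to move the first 2 characters to the end (rotate left by 2), then swap each adjacent pair of characters (1↔2, 3↔4, ...).
Doing the same to "bviliqkge": "liqigkbev".
(Check on "imagine": → "agineim" → "ganiiem" ✓)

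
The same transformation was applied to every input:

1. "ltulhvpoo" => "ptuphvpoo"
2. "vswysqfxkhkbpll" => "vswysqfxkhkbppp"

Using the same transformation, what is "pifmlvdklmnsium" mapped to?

pifmpvdkpmnsium

What's happening: replace every "l" with "p".
Doing the same to "pifmlvdklmnsium": "pifmpvdkpmnsium".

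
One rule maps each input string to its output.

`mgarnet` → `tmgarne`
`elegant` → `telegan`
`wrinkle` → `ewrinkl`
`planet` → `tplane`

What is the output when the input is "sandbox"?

The pattern: move the last character to the front.
So "sandbox" becomes "xsandbo".

xsandbo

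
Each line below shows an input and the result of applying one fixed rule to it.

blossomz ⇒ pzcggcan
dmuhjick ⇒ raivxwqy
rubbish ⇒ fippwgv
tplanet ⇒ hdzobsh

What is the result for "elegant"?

The pattern: shift every letter 12 places backward in the alphabet (wrapping around).
Applying that to "elegant" gives "szsuobh".

szsuobh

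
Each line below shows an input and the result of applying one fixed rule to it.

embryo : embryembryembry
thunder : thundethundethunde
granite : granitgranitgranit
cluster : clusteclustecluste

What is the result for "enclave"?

Rule — delete the last character, then write the whole string 3 times in a row.
On "enclave" that produces "enclavenclavenclav".

enclavenclavenclav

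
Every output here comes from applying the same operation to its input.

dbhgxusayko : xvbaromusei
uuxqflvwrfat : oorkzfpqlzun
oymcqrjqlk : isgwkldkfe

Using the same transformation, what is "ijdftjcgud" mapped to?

In each case the input is transformed by: shift every letter 6 places backward in the alphabet (wrapping around).
So "ijdftjcgud" becomes "cdxzndwaox".

cdxzndwaox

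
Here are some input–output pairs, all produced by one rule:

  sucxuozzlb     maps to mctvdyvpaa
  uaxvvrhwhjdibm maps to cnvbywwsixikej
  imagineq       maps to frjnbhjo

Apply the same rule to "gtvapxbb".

cchuwbqy

Each output is the input with this applied: move the last 2 characters to the front (rotate right by 2), then shift every letter 1 place forward in the alphabet (wrapping around).
For "gtvapxbb" the result is "cchuwbqy".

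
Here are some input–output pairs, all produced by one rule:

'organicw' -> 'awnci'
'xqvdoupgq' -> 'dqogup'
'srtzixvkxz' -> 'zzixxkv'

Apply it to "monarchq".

Rule — delete the first 3 characters, then take characters alternately from the front and the back (1st, last, 2nd, 2nd-last, ...).
Applying both steps to "monarchq": "archq", then "aqrhc".
(Check on "srtzixvkxz": → "zixvkxz" → "zzixxkv" ✓)

aqrhc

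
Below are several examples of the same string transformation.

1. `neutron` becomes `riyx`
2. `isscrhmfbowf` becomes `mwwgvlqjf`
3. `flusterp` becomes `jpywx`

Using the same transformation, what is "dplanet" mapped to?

htpe

In each case the input is transformed by: delete the last 3 characters, then shift every letter 4 places forward in the alphabet (wrapping around).
Starting from "dplanet": after the first operation, "dpla"; after the second, "htpe".
(Check on "isscrhmfbowf": → "isscrhmfb" → "mwwgvlqjf" ✓)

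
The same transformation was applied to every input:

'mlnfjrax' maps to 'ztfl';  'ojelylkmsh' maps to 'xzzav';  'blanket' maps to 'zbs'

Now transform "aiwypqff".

The rule is to keep every other character starting from the second (positions 2nd, 4th, 6th, ...), then shift every letter 12 places backward in the alphabet (wrapping around).
Working it through for "aiwypqff": intermediate "iyqf", final "wmet".

wmet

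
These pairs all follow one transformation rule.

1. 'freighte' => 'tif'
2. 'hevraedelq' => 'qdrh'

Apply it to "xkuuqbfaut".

tfux

The rule is to keep one character in every 3, starting at position 1 (positions 1st, 4th, 7th, ...), then reverse the string.
On "xkuuqbfaut" that produces "tfux".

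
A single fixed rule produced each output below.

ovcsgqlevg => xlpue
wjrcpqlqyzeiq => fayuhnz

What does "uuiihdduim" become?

Rule — keep every other character starting from the first (positions 1st, 3rd, 5th, ...), then shift every letter 9 places forward in the alphabet (wrapping around).
For "uuiihdduim", step one produces "uihdi"; step two turns that into "drqmr".
(Check on "wjrcpqlqyzeiq": → "wrplyeq" → "fayuhnz" ✓)

drqmr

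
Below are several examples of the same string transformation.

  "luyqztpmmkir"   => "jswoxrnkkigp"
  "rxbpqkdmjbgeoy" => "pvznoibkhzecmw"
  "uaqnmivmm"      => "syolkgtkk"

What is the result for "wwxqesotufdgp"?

uuvocqmrsdben

Each output is the input with this applied: shift every letter 2 places backward in the alphabet (wrapping around).
Applying that to "wwxqesotufdgp" gives "uuvocqmrsdben".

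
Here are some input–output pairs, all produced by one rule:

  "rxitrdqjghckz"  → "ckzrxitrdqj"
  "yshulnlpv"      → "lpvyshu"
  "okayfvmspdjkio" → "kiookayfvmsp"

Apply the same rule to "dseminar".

Each output is the input with this applied: move the last 3 characters to the front (rotate right by 3), then delete the last 2 characters.
On "dseminar": the first step gives "nardsemi", and the second then gives "nardse".

nardse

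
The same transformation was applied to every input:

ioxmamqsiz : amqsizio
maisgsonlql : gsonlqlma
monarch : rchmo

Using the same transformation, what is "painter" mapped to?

Looking at the pairs, the operation is to move the first 2 characters to the end (rotate left by 2), then delete the first 2 characters.
On "painter": the first step gives "interpa", and the second then gives "terpa".

terpa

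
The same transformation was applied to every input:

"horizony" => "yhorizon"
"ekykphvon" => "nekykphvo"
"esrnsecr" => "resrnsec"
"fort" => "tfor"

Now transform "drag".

gdra

The rule is to move the last character to the front.
On "drag" that produces "gdra".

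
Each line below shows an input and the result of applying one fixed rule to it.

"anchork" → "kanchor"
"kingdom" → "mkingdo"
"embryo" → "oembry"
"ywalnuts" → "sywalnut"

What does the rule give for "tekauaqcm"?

mtekauaqc

What's happening: move the last character to the front.
"tekauaqcm" → "mtekauaqc".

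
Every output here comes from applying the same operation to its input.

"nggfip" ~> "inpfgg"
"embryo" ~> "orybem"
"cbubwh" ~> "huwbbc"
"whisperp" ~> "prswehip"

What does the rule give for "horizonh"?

oorzhhin

The transformation: sort the characters into alphabetical order, then swap the front and back halves of the string.
Applying both steps to "horizonh": "hhinoorz", then "oorzhhin".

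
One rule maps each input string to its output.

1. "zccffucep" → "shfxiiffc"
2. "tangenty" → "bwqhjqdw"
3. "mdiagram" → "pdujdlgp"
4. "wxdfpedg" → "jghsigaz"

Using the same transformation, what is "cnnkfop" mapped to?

srinqqf

Looking at the pairs, the operation is to reverse the string, then shift every letter 3 places forward in the alphabet (wrapping around).
Applying both steps to "cnnkfop": "pofknnc", then "srinqqf".
(Check on "zccffucep": → "pecuffccz" → "shfxiiffc" ✓)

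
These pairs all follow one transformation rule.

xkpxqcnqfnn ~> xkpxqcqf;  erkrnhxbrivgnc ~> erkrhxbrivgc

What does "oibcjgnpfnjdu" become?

oibcjgpfjdu

The pattern: remove every "n".
"oibcjgnpfnjdu" → "oibcjgpfjdu".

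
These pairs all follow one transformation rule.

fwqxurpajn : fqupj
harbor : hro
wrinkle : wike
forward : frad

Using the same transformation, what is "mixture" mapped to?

mxue

The rule is to keep every other character starting from the first (positions 1st, 3rd, 5th, ...).
On "mixture" that produces "mxue".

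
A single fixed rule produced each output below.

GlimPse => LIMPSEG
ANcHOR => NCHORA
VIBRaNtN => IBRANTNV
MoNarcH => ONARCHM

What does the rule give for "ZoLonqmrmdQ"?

OLONQMRMDQZ

Rule — move the first character to the end, then convert every letter to uppercase.
On "ZoLonqmrmdQ" that produces "OLONQMRMDQZ".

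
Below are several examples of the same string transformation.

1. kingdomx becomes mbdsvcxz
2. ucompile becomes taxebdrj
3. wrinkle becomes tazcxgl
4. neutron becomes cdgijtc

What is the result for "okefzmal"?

apboutzd

The rule is to reverse the string, then shift every letter 11 places backward in the alphabet (wrapping around).
"okefzmal" → "lamzfeko" → "apboutzd".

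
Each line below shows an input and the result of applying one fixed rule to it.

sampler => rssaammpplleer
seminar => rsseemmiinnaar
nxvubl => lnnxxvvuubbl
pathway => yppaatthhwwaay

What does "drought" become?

The rule is to double every character, then move the last character to the front.
Starting from "drought": after the first operation, "ddrroouugghhtt"; after the second, "tddrroouugghht".

tddrroouugghht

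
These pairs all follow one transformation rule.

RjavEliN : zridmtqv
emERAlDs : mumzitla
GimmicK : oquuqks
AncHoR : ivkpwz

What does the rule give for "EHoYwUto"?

The rule is to shift every letter 8 places forward in the alphabet (wrapping around), then convert every letter to lowercase.
Working it through for "EHoYwUto": intermediate "MPwGeCbw", final "mpwgecbw".

mpwgecbw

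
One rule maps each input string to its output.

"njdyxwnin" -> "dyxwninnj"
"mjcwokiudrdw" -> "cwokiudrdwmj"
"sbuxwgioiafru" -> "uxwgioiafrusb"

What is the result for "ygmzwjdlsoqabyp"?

In each case the input is transformed by: move the first 2 characters to the end (rotate left by 2).
On "ygmzwjdlsoqabyp" that produces "mzwjdlsoqabypyg".

mzwjdlsoqabypyg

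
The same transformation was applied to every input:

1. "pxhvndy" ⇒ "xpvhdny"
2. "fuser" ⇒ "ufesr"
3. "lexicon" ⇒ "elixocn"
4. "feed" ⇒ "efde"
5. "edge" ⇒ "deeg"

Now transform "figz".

The rule is to swap each adjacent pair of characters (1↔2, 3↔4, ...).
For "figz" the result is "ifzg".

ifzg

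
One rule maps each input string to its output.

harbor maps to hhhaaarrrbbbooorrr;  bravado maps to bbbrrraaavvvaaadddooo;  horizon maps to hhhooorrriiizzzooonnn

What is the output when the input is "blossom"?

bbblllooossssssooommm

Each output is the input with this applied: repeat every character 3 times.
Doing the same to "blossom": "bbblllooossssssooommm".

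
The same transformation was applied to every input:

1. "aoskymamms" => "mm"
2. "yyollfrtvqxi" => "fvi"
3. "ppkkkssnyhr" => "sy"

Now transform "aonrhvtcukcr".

vur

Looking at the pairs, the operation is to keep one character in every 3, starting at position 3 (positions 3rd, 6th, 9th, ...), then delete the first character.
Starting from "aonrhvtcukcr": after the first operation, "nvur"; after the second, "vur".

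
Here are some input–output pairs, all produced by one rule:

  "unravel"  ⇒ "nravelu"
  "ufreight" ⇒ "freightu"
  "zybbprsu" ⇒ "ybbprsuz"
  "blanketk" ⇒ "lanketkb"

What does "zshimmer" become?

The transformation: move the first character to the end.
Doing the same to "zshimmer": "shimmerz".

shimmerz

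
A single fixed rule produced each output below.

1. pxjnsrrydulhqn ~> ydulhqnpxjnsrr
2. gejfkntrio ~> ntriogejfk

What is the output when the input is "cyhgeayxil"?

Rule — swap the front and back halves of the string.
So "cyhgeayxil" becomes "ayxilcyhge".

ayxilcyhge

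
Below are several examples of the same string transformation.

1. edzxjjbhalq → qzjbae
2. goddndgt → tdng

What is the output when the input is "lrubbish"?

hubs

The pattern: swap the first and last characters, then keep every other character starting from the first (positions 1st, 3rd, 5th, ...).
Working it through for "lrubbish": intermediate "hrubbisl", final "hubs".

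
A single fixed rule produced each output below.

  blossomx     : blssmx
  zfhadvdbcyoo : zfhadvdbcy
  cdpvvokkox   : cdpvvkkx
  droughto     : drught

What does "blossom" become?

blssm

The rule is to remove every "o".
For "blossom" the result is "blssm".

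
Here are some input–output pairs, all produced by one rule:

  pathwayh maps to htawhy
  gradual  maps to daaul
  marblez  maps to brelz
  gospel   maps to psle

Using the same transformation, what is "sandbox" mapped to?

dnobx

In each case the input is transformed by: swap each adjacent pair of characters (1↔2, 3↔4, ...), then delete the first 2 characters.
So "sandbox" becomes "dnobx".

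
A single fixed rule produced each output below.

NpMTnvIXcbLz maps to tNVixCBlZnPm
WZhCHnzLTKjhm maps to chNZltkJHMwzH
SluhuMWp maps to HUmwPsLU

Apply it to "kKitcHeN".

The transformation: move the first 3 characters to the end (rotate left by 3), then flip the case of every letter.
"kKitcHeN" → "tcHeNkKi" → "TChEnKkI".

TChEnKkI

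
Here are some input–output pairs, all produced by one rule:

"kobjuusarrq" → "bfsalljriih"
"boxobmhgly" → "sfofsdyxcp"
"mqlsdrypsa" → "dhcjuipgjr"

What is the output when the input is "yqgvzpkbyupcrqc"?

The rule is to shift every letter 9 places backward in the alphabet (wrapping around).
"yqgvzpkbyupcrqc" → "phxmqgbsplgtiht".

phxmqgbsplgtiht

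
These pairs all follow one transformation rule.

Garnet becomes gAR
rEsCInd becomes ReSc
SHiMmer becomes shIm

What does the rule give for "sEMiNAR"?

Each output is the input with this applied: flip the case of every letter, then delete the last 3 characters.
Working it through for "sEMiNAR": intermediate "SemInar", final "SemI".

SemI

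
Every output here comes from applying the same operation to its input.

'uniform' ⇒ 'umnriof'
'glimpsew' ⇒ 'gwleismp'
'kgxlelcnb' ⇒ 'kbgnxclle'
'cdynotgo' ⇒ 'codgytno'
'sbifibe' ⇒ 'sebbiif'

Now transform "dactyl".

dlayct

The rule is to take characters alternately from the front and the back (1st, last, 2nd, 2nd-last, ...).
Doing the same to "dactyl": "dlayct".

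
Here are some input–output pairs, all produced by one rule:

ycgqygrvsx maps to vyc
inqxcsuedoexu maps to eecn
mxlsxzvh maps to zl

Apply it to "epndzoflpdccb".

What's happening: reverse the string, then keep one character in every 3, starting at position 3 (positions 3rd, 6th, 9th, ...).
Applying that to "epndzoflpdccb" gives "clzp".

clzp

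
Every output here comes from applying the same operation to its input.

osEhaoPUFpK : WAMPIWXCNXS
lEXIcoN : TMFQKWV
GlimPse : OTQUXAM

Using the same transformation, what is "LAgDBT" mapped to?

TIOLJB

Rule — shift every letter 8 places forward in the alphabet (wrapping around), then convert every letter to uppercase.
Starting from "LAgDBT": after the first operation, "TIoLJB"; after the second, "TIOLJB".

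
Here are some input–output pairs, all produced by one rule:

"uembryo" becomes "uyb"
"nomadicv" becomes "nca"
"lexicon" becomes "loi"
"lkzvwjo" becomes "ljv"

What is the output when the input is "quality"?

Looking at the pairs, the operation is to take characters alternately from the front and the back (1st, last, 2nd, 2nd-last, ...), then keep one character in every 3, starting at position 1 (positions 1st, 4th, 7th, ...).
"quality" → "qyutail" → "qtl".

qtl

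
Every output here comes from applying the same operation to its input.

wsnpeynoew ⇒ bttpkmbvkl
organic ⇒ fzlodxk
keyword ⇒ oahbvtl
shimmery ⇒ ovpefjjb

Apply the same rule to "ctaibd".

What's happening: shift every letter 3 places backward in the alphabet (wrapping around), then move the last 2 characters to the front (rotate right by 2).
For "ctaibd", step one produces "zqxfya"; step two turns that into "yazqxf".

yazqxf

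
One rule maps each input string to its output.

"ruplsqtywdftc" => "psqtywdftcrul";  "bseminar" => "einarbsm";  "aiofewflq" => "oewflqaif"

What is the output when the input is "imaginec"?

ainecimg

Each output is the input with this applied: move the first 3 characters to the end (rotate left by 3), then swap the first and last characters.
"imaginec" → "ginecima" → "ainecimg".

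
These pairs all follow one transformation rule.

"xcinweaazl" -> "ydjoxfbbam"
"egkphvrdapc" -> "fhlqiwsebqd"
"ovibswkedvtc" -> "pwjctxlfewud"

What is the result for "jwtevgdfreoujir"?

The transformation: shift every letter 1 place forward in the alphabet (wrapping around).
Doing the same to "jwtevgdfreoujir": "kxufwhegsfpvkjs".

kxufwhegsfpvkjs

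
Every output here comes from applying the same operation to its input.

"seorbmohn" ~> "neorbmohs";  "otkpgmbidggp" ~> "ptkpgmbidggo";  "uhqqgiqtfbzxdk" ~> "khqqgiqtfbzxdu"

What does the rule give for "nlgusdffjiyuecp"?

The rule is to swap the first and last characters.
Applying that to "nlgusdffjiyuecp" gives "plgusdffjiyuecn".

plgusdffjiyuecn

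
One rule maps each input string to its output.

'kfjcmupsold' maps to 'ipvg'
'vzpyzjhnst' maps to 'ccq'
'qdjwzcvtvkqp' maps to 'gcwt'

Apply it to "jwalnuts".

Looking at the pairs, the operation is to keep one character in every 3, starting at position 2 (positions 2nd, 5th, 8th, ...), then shift every letter 3 places forward in the alphabet (wrapping around).
So "jwalnuts" becomes "zqv".

zqv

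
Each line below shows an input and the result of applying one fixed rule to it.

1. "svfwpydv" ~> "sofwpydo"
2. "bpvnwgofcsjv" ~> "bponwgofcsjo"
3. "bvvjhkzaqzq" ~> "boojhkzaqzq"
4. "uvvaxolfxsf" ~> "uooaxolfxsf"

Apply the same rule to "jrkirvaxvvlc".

jrkiroaxoolc

Looking at the pairs, the operation is to replace every "v" with "o".
So "jrkirvaxvvlc" becomes "jrkiroaxoolc".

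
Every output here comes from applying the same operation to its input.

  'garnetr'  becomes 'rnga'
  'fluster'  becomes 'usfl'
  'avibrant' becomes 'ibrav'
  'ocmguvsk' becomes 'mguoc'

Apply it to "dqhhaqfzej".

Each output is the input with this applied: delete the last 3 characters, then move the first 2 characters to the end (rotate left by 2).
For "dqhhaqfzej" the result is "hhaqfdq".
(Check on "ocmguvsk": → "ocmgu" → "mguoc" ✓)

hhaqfdq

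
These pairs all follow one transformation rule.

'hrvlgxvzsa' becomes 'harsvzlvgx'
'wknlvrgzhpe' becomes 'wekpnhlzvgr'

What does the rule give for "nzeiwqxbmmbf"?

nfzbemimwbqx

Rule — take characters alternately from the front and the back (1st, last, 2nd, 2nd-last, ...).
"nzeiwqxbmmbf" → "nfzbemimwbqx".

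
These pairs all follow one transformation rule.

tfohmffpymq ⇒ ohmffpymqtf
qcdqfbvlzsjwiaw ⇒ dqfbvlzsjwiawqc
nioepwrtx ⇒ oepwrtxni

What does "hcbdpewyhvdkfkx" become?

Rule — move the first 2 characters to the end (rotate left by 2).
"hcbdpewyhvdkfkx" → "bdpewyhvdkfkxhc".

bdpewyhvdkfkxhc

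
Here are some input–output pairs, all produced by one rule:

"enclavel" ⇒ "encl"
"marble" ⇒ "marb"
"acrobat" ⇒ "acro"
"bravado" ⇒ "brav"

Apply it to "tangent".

tang

The rule is to keep only the first 4 characters.
Doing the same to "tangent": "tang".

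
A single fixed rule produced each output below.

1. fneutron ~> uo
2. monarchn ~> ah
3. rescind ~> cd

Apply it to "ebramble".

al

The pattern: keep one character in every 3, starting at position 1 (positions 1st, 4th, 7th, ...), then delete the first character.
On "ebramble": the first step gives "eal", and the second then gives "al".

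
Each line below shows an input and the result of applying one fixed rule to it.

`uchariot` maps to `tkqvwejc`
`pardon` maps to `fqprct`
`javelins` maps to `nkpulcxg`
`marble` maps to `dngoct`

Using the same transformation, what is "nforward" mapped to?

Looking at the pairs, the operation is to swap the front and back halves of the string, then shift every letter 2 places forward in the alphabet (wrapping around).
Working it through for "nforward": intermediate "wardnfor", final "yctfphqt".
(Check on "uchariot": → "riotucha" → "tkqvwejc" ✓)

yctfphqt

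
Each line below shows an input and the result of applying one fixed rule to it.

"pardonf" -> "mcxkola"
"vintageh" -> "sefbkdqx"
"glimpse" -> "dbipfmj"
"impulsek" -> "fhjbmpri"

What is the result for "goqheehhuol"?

The rule is to shift every letter 3 places backward in the alphabet (wrapping around), then take characters alternately from the front and the back (1st, last, 2nd, 2nd-last, ...).
For "goqheehhuol", step one produces "dlnebbeerli"; step two turns that into "dillnreebeb".

dillnreebeb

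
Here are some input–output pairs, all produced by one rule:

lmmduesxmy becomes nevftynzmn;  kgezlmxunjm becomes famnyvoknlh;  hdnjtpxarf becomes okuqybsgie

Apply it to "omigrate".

jhsbufpn

In each case the input is transformed by: shift every letter 1 place forward in the alphabet (wrapping around), then move the first 2 characters to the end (rotate left by 2).
Applying both steps to "omigrate": "pnjhsbuf", then "jhsbufpn".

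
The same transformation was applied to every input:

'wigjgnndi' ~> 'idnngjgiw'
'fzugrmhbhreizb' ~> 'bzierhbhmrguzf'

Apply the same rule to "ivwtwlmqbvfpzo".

Rule — reverse the string.
On "ivwtwlmqbvfpzo" that produces "ozpfvbqmlwtwvi".

ozpfvbqmlwtwvi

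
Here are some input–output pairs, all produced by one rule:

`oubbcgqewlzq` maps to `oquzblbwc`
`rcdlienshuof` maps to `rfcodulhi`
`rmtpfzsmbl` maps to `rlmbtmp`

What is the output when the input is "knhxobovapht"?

In each case the input is transformed by: take characters alternately from the front and the back (1st, last, 2nd, 2nd-last, ...), then delete the last 3 characters.
Starting from "knhxobovapht": after the first operation, "ktnhhpxaovbo"; after the second, "ktnhhpxao".

ktnhhpxao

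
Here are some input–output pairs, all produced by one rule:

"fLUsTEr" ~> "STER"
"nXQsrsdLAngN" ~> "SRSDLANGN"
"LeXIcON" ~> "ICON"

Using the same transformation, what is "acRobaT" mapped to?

OBAT

Rule — delete the first 3 characters, then convert every letter to uppercase.
"acRobaT" → "obaT" → "OBAT".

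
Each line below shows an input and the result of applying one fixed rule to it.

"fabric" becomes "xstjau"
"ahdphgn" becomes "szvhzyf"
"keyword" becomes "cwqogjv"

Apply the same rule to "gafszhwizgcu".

The transformation: shift every letter 8 places backward in the alphabet (wrapping around).
So "gafszhwizgcu" becomes "ysxkrzoaryum".

ysxkrzoaryum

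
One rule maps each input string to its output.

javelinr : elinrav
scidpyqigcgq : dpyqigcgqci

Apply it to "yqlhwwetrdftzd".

The pattern: delete the first character, then move the first 2 characters to the end (rotate left by 2).
On "yqlhwwetrdftzd": the first step gives "qlhwwetrdftzd", and the second then gives "hwwetrdftzdql".
(Check on "scidpyqigcgq": → "cidpyqigcgq" → "dpyqigcgqci" ✓)

hwwetrdftzdql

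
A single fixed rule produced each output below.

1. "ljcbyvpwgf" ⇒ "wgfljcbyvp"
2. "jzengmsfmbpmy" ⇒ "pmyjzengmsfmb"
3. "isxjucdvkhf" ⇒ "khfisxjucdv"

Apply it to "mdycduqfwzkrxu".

rxumdycduqfwzk

Each output is the input with this applied: move the last 3 characters to the front (rotate right by 3).
Doing the same to "mdycduqfwzkrxu": "rxumdycduqfwzk".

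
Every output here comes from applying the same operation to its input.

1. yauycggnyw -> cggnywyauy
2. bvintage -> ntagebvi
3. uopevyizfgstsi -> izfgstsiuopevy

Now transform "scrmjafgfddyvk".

fgfddyvkscrmja

In each case the input is transformed by: swap the front and back halves of the string, then move the last character to the front.
Doing the same to "scrmjafgfddyvk": "fgfddyvkscrmja".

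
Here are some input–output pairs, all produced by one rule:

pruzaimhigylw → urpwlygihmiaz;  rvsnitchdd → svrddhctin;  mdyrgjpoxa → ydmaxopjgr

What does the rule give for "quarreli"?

The pattern: move the first 3 characters to the end (rotate left by 3), then reverse the string.
On "quarreli": the first step gives "rreliqua", and the second then gives "auqilerr".

auqilerr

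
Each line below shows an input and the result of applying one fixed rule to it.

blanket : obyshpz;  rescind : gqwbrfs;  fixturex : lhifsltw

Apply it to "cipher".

The transformation: shift every letter 12 places backward in the alphabet (wrapping around), then move the first 2 characters to the end (rotate left by 2).
"cipher" → "qwdvsf" → "dvsfqw".

dvsfqw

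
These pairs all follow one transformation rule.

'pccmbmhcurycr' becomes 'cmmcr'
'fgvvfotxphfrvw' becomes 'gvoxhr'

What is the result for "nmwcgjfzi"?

The pattern: delete the last 2 characters, then keep every other character starting from the second (positions 2nd, 4th, 6th, ...).
"nmwcgjfzi" → "nmwcgjf" → "mcj".

mcj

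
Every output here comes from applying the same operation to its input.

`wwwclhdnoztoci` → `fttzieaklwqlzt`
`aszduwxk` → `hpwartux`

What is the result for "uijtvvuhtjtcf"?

cfgqssreqgqzr

The rule is to swap the first and last characters, then shift every letter 3 places backward in the alphabet (wrapping around).
"uijtvvuhtjtcf" → "fijtvvuhtjtcu" → "cfgqssreqgqzr".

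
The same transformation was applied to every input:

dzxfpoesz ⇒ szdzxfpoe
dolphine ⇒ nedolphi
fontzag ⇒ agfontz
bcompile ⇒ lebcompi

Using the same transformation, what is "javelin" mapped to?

injavel

The rule is to move the last 2 characters to the front (rotate right by 2).
On "javelin" that produces "injavel".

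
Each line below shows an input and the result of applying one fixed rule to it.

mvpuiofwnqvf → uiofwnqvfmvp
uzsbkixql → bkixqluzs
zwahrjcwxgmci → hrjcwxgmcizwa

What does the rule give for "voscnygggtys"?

cnygggtysvos

Each output is the input with this applied: move the first 3 characters to the end (rotate left by 3).
Applying that to "voscnygggtys" gives "cnygggtysvos".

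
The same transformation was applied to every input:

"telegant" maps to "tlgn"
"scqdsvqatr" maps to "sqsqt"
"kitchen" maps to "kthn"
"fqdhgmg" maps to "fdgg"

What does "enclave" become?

ecae

Rule — keep every other character starting from the first (positions 1st, 3rd, 5th, ...).
"enclave" → "ecae".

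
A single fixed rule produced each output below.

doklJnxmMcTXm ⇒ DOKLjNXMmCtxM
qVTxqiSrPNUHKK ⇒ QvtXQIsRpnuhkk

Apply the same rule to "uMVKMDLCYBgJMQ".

The transformation: flip the case of every letter.
"uMVKMDLCYBgJMQ" → "UmvkmdlcybGjmq".

UmvkmdlcybGjmq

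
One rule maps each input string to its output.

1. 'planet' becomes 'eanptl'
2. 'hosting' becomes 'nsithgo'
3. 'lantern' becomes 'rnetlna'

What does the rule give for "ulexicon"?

oecxiunl

What's happening: take characters alternately from the front and the back (1st, last, 2nd, 2nd-last, ...), then move the first 3 characters to the end (rotate left by 3).
Applying both steps to "ulexicon": "unloecxi", then "oecxiunl".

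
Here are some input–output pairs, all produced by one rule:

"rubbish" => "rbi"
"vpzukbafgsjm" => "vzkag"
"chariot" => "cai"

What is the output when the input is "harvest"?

hre

Looking at the pairs, the operation is to keep every other character starting from the first (positions 1st, 3rd, 5th, ...), then delete the last character.
On "harvest" that produces "hre".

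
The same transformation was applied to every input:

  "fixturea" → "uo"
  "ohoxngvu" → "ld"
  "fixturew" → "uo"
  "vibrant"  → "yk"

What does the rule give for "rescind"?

Looking at the pairs, the operation is to shift every letter 3 places backward in the alphabet (wrapping around), then keep one character in every 3, starting at position 3 (positions 3rd, 6th, 9th, ...).
Starting from "rescind": after the first operation, "obpzfka"; after the second, "pk".

pk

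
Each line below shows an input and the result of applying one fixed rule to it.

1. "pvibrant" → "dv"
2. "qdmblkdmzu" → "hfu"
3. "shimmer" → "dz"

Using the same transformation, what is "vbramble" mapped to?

The rule is to keep one character in every 3, starting at position 3 (positions 3rd, 6th, 9th, ...), then shift every letter 5 places backward in the alphabet (wrapping around).
Starting from "vbramble": after the first operation, "rb"; after the second, "mw".

mw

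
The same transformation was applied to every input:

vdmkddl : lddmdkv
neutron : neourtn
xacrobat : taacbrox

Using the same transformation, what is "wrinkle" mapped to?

erliknw

The rule is to take characters alternately from the front and the back (1st, last, 2nd, 2nd-last, ...), then move the first character to the end.
For "wrinkle" the result is "erliknw".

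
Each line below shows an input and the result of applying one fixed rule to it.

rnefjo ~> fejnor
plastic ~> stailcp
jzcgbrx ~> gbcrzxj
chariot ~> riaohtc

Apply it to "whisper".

What's happening: take characters alternately from the front and the back (1st, last, 2nd, 2nd-last, ...), then reverse the string.
Applying both steps to "whisper": "wrheips", then "spiehrw".

spiehrw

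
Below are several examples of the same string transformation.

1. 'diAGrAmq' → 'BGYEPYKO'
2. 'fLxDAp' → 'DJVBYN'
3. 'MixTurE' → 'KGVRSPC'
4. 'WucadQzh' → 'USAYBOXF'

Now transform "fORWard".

The pattern: shift every letter 2 places backward in the alphabet (wrapping around), then convert every letter to uppercase.
Working it through for "fORWard": intermediate "dMPUypb", final "DMPUYPB".

DMPUYPB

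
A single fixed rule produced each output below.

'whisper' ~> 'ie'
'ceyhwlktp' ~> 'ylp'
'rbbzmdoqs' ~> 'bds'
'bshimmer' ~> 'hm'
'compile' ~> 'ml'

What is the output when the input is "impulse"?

The pattern: keep one character in every 3, starting at position 3 (positions 3rd, 6th, 9th, ...).
For "impulse" the result is "ps".

ps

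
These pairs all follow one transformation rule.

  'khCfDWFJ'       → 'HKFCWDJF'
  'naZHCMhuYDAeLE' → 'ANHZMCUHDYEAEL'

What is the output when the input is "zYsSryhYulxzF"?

What's happening: swap each adjacent pair of characters (1↔2, 3↔4, ...), then convert every letter to uppercase.
Working it through for "zYsSryhYulxzF": intermediate "YzSsyrYhluzxF", final "YZSSYRYHLUZXF".

YZSSYRYHLUZXF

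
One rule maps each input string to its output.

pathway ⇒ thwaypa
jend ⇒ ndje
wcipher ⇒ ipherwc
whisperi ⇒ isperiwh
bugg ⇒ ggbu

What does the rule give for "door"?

ordo

What's happening: move the first 2 characters to the end (rotate left by 2).
Applying that to "door" gives "ordo".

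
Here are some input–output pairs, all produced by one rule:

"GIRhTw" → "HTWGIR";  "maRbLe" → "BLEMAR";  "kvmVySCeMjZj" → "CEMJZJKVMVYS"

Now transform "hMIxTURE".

TUREHMIX

The transformation: swap the front and back halves of the string, then convert every letter to uppercase.
Applying both steps to "hMIxTURE": "TUREhMIx", then "TUREHMIX".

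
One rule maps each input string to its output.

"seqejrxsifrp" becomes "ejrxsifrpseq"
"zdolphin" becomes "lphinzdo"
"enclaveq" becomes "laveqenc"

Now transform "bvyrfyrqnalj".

rfyrqnaljbvy

Each output is the input with this applied: move the first 3 characters to the end (rotate left by 3).
On "bvyrfyrqnalj" that produces "rfyrqnaljbvy".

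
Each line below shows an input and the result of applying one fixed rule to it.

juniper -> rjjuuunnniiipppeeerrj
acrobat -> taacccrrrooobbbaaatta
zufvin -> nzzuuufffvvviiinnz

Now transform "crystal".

What's happening: repeat every character 3 times, then swap the first and last characters.
Starting from "crystal": after the first operation, "cccrrryyyssstttaaalll"; after the second, "lccrrryyyssstttaaallc".

lccrrryyyssstttaaallc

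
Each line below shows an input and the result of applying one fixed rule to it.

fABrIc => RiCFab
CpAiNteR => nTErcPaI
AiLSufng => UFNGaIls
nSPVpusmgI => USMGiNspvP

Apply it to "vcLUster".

STERVClu

The rule is to flip the case of every letter, then swap the front and back halves of the string.
"vcLUster" → "VCluSTER" → "STERVClu".
(Check on "CpAiNteR": → "cPaInTEr" → "nTErcPaI" ✓)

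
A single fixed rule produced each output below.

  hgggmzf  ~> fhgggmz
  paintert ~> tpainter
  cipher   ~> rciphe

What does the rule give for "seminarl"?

In each case the input is transformed by: move the last character to the front.
Doing the same to "seminarl": "lseminar".

lseminar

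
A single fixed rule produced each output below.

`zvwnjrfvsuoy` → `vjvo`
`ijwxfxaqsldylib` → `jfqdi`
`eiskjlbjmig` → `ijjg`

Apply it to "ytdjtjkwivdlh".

The pattern: keep one character in every 3, starting at position 2 (positions 2nd, 5th, 8th, ...).
Doing the same to "ytdjtjkwivdlh": "ttwd".

ttwd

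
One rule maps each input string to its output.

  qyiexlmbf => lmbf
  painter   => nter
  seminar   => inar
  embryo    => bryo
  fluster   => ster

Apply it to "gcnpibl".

In each case the input is transformed by: keep only the last 4 characters.
Applying that to "gcnpibl" gives "pibl".

pibl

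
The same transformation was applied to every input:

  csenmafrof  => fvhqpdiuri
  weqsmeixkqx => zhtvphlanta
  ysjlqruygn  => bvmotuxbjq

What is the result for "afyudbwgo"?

dibxgezjr

The rule is to shift every letter 3 places forward in the alphabet (wrapping around).
So "afyudbwgo" becomes "dibxgezjr".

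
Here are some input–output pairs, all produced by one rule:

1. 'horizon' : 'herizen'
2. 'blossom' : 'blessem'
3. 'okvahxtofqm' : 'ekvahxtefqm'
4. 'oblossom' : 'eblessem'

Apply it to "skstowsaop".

skstewsaep

Each output is the input with this applied: replace every "o" with "e".
"skstowsaop" → "skstewsaep".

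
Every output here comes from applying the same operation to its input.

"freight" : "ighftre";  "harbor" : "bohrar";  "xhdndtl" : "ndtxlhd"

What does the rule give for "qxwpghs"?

Rule — swap the first and last characters, then move the first 3 characters to the end (rotate left by 3).
For "qxwpghs", step one produces "sxwpghq"; step two turns that into "pghqsxw".

pghqsxw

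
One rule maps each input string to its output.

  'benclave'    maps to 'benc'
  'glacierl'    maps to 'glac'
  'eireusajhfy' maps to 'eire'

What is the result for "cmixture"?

The pattern: keep only the first 4 characters.
On "cmixture" that produces "cmix".

cmix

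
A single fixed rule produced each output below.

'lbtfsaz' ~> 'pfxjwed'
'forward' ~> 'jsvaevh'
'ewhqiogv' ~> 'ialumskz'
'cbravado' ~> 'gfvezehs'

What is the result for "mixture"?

qmbxyvi

What's happening: shift every letter 4 places forward in the alphabet (wrapping around).
Doing the same to "mixture": "qmbxyvi".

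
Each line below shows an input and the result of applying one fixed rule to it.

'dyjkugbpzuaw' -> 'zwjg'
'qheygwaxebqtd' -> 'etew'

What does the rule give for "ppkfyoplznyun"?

The rule is to keep one character in every 3, starting at position 3 (positions 3rd, 6th, 9th, ...), then move the last 2 characters to the front (rotate right by 2).
For "ppkfyoplznyun", step one produces "kozu"; step two turns that into "zuko".

zuko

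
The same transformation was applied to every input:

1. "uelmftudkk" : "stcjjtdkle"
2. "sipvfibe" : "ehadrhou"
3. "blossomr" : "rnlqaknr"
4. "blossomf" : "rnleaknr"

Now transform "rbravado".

What's happening: swap the front and back halves of the string, then shift every letter 1 place backward in the alphabet (wrapping around).
So "rbravado" becomes "uzcnqaqz".
(Check on "blossomr": → "somrblos" → "rnlqaknr" ✓)

uzcnqaqz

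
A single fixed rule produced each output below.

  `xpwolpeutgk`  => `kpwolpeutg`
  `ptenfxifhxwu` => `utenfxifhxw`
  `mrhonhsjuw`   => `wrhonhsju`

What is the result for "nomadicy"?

yomadic

Rule — swap the first and last characters, then delete the last character.
For "nomadicy" the result is "yomadic".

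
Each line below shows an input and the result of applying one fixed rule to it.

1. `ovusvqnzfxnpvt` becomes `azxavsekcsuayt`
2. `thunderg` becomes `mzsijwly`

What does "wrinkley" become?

wnspqjdb

Rule — move the first character to the end, then shift every letter 5 places forward in the alphabet (wrapping around).
Applying that to "wrinkley" gives "wnspqjdb".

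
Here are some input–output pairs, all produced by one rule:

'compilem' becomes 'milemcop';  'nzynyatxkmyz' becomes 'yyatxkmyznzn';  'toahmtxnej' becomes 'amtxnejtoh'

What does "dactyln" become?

The transformation: move the first 3 characters to the end (rotate left by 3), then swap the first and last characters.
For "dactyln" the result is "cylndat".
(Check on "nzynyatxkmyz": → "nyatxkmyznzy" → "yyatxkmyznzn" ✓)

cylndat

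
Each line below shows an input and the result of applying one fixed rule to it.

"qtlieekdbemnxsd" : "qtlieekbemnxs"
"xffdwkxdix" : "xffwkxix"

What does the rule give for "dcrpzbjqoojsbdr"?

The transformation: remove every "d".
"dcrpzbjqoojsbdr" → "crpzbjqoojsbr".

crpzbjqoojsbr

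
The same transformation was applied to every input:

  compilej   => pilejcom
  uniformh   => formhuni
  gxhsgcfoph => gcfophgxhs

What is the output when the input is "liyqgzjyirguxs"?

jyirguxsliyqgz

The transformation: move the last character to the front, then swap the front and back halves of the string.
Starting from "liyqgzjyirguxs": after the first operation, "sliyqgzjyirgux"; after the second, "jyirguxsliyqgz".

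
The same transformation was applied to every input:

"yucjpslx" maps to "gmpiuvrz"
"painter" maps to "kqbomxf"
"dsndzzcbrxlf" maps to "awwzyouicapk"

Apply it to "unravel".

xsbirko

In each case the input is transformed by: shift every letter 3 places backward in the alphabet (wrapping around), then move the first 3 characters to the end (rotate left by 3).
For "unravel" the result is "xsbirko".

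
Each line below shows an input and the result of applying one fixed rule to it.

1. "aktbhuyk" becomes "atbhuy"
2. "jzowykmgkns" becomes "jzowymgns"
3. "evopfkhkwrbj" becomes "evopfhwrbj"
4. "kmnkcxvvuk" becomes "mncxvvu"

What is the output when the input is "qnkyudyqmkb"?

The rule is to remove every "k".
On "qnkyudyqmkb" that produces "qnyudyqmb".

qnyudyqmb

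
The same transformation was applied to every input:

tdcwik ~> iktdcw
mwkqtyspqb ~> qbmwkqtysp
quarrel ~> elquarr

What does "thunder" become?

Rule — move the last 2 characters to the front (rotate right by 2).
On "thunder" that produces "erthund".

erthund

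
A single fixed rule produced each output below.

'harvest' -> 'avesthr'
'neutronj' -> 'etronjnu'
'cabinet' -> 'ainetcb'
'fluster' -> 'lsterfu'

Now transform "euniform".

Rule — move the first 2 characters to the end (rotate left by 2), then swap the first and last characters.
Starting from "euniform": after the first operation, "niformeu"; after the second, "uiformen".

uiformen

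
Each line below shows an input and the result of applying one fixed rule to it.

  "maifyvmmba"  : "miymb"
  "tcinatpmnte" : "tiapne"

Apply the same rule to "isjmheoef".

Rule — keep every other character starting from the first (positions 1st, 3rd, 5th, ...).
So "isjmheoef" becomes "ijhof".

ijhof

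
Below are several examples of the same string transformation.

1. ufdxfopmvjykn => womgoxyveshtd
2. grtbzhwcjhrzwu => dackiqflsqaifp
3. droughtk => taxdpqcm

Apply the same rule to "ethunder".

acqdwmnn

The transformation: swap the first and last characters, then shift every letter 9 places forward in the alphabet (wrapping around).
"ethunder" → "rthundee" → "acqdwmnn".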